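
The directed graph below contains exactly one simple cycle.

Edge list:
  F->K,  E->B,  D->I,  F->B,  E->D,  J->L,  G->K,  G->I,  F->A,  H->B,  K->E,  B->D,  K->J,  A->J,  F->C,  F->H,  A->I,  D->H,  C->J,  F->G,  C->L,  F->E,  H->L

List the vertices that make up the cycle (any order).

DFS with gray/black marking from D:
D gray
  H gray
    B gray
      B→D: D is gray → back edge
Back edge closes the cycle D → H → B → D; its vertices are {B, D, H}.

B, D, H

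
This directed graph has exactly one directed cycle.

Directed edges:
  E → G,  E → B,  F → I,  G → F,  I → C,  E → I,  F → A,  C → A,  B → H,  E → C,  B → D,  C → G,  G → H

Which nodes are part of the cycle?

C, F, G, I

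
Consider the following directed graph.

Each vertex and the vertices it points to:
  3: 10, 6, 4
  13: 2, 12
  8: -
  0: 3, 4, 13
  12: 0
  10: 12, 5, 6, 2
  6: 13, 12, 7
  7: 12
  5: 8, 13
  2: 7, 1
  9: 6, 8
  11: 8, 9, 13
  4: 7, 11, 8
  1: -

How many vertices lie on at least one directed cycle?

12

A vertex is on a directed cycle iff it belongs to a strongly connected component of size ≥ 2 (or has a self-loop).
The vertices on cycles are {0, 2, 3, 4, 5, 6, 7, 9, 10, 11, 12, 13} — 12 in total.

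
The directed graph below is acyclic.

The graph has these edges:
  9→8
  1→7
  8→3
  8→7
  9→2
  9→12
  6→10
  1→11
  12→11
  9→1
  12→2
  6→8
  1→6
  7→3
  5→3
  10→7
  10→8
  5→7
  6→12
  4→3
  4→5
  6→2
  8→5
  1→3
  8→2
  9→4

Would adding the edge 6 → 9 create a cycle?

Adding 6→9 creates a cycle iff 9 can already reach 6.
Path from 9: 9 → 1 → 6.
So 9 → … → 6 → 9 is a cycle.

Yes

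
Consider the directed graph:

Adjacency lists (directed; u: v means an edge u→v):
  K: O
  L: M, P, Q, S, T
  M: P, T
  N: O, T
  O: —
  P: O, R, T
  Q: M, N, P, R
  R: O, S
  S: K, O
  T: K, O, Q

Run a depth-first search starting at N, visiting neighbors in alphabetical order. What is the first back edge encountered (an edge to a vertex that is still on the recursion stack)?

DFS from N (visiting neighbors in alphabetical order); mark gray on enter, black on exit:
N gray
  O gray
  O black
  T gray
    K gray
      K→O: O black — skip
    K black
    T→O: O black — skip
    Q gray
      M gray
        P gray
          P→O: O black — skip
          R gray
            R→O: O black — skip
            S gray
              S→K: K black — skip
              S→O: O black — skip
            S black
          R black
          P→T: T is gray → back edge
First back edge: P → T.

P->T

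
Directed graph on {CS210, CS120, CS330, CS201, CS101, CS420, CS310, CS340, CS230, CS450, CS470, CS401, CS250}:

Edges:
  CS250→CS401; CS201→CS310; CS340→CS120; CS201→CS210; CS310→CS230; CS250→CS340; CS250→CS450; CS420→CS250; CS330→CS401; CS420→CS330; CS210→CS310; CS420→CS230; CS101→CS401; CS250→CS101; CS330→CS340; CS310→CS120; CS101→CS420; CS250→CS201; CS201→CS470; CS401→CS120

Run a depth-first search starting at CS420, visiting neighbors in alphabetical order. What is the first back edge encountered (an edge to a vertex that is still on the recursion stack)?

DFS from CS420 (visiting neighbors in alphabetical order); mark gray on enter, black on exit:
CS420 gray
  CS230 gray
  CS230 black
  CS250 gray
    CS101 gray
      CS401 gray
        CS120 gray
        CS120 black
      CS401 black
      CS101→CS420: CS420 is gray → back edge
First back edge: CS101 → CS420.

CS101->CS420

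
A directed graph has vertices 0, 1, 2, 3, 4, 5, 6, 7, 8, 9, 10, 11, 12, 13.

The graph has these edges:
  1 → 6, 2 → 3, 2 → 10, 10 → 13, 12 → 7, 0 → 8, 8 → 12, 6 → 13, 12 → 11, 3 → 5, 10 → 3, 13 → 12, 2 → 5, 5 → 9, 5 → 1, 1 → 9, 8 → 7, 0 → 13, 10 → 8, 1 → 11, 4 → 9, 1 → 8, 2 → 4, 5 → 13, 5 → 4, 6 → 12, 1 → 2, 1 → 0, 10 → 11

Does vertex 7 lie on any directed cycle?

7 lies on a cycle iff there is a path from 7 back to itself.
Exploring from 7, it never reaches itself; equivalently, its strongly connected component is a singleton.

No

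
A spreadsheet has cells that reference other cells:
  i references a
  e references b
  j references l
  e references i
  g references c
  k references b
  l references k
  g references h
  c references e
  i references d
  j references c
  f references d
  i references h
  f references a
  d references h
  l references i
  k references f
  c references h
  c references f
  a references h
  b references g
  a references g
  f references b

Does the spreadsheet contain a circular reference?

DFS with white/gray/black marking, starting from l:
l gray
  i gray
    h gray
    h black
    a gray
      g gray
        g→h: h black — skip
        c gray
          e gray
            e→i: i is gray → back edge
Back edge found, so a cycle exists: i → a → g → c → e → i.

Yes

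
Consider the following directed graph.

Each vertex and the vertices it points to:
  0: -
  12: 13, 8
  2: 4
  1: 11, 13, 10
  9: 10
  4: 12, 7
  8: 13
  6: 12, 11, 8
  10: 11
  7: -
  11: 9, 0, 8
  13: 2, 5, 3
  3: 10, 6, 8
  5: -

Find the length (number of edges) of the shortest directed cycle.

For each vertex v, BFS finds the shortest path from v back to v.
The shortest such closed walk is 13 → 3 → 8 → 13, length 3.

3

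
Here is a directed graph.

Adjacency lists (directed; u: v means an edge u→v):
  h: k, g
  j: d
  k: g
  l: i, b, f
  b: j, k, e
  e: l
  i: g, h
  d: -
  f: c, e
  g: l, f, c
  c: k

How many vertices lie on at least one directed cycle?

9

A vertex is on a directed cycle iff it belongs to a strongly connected component of size ≥ 2 (or has a self-loop).
The vertices on cycles are {b, c, e, f, g, h, i, k, l} — 9 in total.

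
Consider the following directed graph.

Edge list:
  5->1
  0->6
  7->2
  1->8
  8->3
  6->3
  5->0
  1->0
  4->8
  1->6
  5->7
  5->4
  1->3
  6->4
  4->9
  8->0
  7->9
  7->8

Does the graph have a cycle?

Yes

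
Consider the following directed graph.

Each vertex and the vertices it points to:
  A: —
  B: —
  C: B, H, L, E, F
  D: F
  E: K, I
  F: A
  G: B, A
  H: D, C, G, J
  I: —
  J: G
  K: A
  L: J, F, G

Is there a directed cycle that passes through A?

No

A lies on a cycle iff there is a path from A back to itself.
Exploring from A, it never reaches itself; equivalently, its strongly connected component is a singleton.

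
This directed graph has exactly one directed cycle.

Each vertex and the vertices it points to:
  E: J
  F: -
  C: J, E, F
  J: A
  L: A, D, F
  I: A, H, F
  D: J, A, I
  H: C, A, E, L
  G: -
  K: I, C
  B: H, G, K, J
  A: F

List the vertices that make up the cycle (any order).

D, H, I, L

DFS with gray/black marking from H:
H gray
  C gray
    J gray
      A gray
        F gray
        F black
      A black
    J black
    E gray
      E→J: J black — skip
    E black
    C→F: F black — skip
  C black
  H→A: A black — skip
  H→E: E black — skip
  L gray
    L→A: A black — skip
    D gray
      D→J: J black — skip
      D→A: A black — skip
      I gray
        I→A: A black — skip
        I→H: H is gray → back edge
Back edge closes the cycle H → L → D → I → H; its vertices are {D, H, I, L}.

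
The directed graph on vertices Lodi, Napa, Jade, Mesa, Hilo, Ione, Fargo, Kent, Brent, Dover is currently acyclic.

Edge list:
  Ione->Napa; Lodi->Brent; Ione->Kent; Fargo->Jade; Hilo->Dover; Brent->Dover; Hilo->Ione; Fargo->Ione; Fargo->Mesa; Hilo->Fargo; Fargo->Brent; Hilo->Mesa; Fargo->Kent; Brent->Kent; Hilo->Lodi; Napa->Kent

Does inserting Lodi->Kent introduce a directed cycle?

Adding Lodi→Kent creates a cycle iff Kent can already reach Lodi.
Explore from Kent: no path reaches Lodi. The graph stays acyclic.

No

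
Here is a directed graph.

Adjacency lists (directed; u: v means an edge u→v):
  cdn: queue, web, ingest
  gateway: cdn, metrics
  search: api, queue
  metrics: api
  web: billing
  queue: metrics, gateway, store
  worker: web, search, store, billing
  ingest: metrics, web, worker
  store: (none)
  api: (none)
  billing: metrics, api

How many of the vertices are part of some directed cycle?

6

A vertex is on a directed cycle iff it belongs to a strongly connected component of size ≥ 2 (or has a self-loop).
The vertices on cycles are {cdn, queue, ingest, search, worker, gateway} — 6 in total.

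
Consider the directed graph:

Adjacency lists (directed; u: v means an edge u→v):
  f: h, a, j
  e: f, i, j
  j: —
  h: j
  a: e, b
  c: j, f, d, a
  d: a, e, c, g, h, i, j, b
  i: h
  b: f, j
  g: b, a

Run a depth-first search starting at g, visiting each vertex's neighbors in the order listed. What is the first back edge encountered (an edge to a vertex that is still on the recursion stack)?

e→f

DFS from g (visiting each vertex's neighbors in the order listed); mark gray on enter, black on exit:
g gray
  b gray
    f gray
      h gray
        j gray
        j black
      h black
      a gray
        e gray
          e→f: f is gray → back edge
First back edge: e → f.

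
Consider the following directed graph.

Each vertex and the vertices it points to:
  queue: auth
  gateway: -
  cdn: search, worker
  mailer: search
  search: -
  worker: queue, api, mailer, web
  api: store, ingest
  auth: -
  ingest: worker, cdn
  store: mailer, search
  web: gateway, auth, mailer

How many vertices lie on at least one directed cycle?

A vertex is on a directed cycle iff it belongs to a strongly connected component of size ≥ 2 (or has a self-loop).
The vertices on cycles are {api, cdn, ingest, worker} — 4 in total.

4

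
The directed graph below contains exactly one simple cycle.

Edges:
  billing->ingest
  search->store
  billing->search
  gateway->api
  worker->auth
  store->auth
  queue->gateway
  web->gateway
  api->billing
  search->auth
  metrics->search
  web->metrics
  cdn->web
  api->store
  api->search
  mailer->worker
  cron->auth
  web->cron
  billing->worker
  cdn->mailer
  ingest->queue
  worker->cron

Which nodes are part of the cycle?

api, queue, ingest, billing, gateway

DFS with gray/black marking from gateway:
gateway gray
  api gray
    billing gray
      ingest gray
        queue gray
          queue→gateway: gateway is gray → back edge
Back edge closes the cycle gateway → api → billing → ingest → queue → gateway; its vertices are {api, queue, ingest, billing, gateway}.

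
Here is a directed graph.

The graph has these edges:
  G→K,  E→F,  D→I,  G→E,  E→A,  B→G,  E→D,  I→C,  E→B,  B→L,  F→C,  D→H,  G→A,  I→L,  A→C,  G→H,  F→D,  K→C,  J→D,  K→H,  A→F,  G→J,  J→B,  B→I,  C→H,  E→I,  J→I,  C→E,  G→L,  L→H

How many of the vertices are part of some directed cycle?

A vertex is on a directed cycle iff it belongs to a strongly connected component of size ≥ 2 (or has a self-loop).
The vertices on cycles are {A, B, C, D, E, F, G, I, J, K} — 10 in total.

10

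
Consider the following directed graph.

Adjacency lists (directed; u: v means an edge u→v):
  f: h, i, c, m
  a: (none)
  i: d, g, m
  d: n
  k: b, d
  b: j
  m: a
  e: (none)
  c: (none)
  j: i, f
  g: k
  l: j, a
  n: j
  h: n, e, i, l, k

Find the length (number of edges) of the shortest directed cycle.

4

For each vertex v, BFS finds the shortest path from v back to v.
The shortest such closed walk is f → h → n → j → f, length 4.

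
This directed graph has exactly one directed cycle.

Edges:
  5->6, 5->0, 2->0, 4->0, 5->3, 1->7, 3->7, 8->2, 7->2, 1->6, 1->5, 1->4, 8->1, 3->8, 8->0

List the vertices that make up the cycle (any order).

1, 3, 5, 8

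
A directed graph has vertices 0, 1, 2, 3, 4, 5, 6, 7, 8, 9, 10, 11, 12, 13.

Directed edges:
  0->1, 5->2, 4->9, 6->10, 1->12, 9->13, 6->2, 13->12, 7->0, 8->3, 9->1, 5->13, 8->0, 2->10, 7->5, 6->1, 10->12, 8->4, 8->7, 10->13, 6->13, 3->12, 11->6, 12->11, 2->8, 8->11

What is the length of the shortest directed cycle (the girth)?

4

For each vertex v, BFS finds the shortest path from v back to v.
The shortest such closed walk is 8 → 11 → 6 → 2 → 8, length 4.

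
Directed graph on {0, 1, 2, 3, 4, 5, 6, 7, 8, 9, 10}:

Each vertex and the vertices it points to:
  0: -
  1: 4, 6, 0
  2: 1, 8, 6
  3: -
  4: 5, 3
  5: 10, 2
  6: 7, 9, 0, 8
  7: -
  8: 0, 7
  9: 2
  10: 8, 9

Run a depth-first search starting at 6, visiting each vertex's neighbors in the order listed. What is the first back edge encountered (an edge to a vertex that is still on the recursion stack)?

10→9

DFS from 6 (visiting each vertex's neighbors in the order listed); mark gray on enter, black on exit:
6 gray
  7 gray
  7 black
  9 gray
    2 gray
      1 gray
        4 gray
          5 gray
            10 gray
              8 gray
                0 gray
                0 black
                8→7: 7 black — skip
              8 black
              10→9: 9 is gray → back edge
First back edge: 10 → 9.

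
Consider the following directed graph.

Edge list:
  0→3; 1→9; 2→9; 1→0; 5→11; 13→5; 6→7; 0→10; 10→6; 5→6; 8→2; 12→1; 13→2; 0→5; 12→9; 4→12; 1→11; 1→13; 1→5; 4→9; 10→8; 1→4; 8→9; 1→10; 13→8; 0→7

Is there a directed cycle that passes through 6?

6 lies on a cycle iff there is a path from 6 back to itself.
Exploring from 6, it never reaches itself; equivalently, its strongly connected component is a singleton.

No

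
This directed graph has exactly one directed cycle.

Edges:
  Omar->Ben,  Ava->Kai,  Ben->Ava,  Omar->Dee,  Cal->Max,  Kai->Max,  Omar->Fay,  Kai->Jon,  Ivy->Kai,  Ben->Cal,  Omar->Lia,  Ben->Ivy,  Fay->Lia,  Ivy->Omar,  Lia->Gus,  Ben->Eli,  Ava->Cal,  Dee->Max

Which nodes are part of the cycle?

Ben, Ivy, Omar

DFS with gray/black marking from Omar:
Omar gray
  Dee gray
    Max gray
    Max black
  Dee black
  Fay gray
    Lia gray
      Gus gray
      Gus black
    Lia black
  Fay black
  Omar→Lia: Lia black — skip
  Ben gray
    Ivy gray
      Kai gray
        Kai→Max: Max black — skip
        Jon gray
        Jon black
      Kai black
      Ivy→Omar: Omar is gray → back edge
Back edge closes the cycle Omar → Ben → Ivy → Omar; its vertices are {Ben, Ivy, Omar}.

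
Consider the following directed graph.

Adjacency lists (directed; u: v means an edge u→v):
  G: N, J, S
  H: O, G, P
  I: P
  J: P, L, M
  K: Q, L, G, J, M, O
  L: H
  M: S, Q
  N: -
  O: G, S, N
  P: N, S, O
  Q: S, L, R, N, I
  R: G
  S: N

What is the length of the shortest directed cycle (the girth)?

4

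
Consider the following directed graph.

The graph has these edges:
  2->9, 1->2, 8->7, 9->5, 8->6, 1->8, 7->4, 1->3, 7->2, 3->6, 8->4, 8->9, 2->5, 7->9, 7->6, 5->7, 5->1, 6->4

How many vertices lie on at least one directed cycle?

A vertex is on a directed cycle iff it belongs to a strongly connected component of size ≥ 2 (or has a self-loop).
The vertices on cycles are {1, 2, 5, 7, 8, 9} — 6 in total.

6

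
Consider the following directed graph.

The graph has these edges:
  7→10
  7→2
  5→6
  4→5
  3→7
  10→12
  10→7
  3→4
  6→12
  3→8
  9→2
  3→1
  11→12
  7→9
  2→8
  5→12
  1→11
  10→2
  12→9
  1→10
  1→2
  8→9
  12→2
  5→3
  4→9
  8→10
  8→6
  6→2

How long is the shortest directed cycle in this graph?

2

For each vertex v, BFS finds the shortest path from v back to v.
The shortest such closed walk is 10 → 7 → 10, length 2.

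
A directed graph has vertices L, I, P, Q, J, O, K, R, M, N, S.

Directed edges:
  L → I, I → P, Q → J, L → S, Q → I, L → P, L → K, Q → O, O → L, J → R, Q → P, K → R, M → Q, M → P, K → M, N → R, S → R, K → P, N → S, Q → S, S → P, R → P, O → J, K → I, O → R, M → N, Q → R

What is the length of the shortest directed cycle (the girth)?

5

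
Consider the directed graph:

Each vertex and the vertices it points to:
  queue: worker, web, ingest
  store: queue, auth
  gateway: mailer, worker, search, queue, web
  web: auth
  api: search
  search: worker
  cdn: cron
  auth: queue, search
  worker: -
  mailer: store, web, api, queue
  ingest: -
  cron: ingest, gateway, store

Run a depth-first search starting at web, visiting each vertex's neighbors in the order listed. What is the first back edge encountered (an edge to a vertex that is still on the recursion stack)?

queue->web

DFS from web (visiting each vertex's neighbors in the order listed); mark gray on enter, black on exit:
web gray
  auth gray
    queue gray
      worker gray
      worker black
      queue→web: web is gray → back edge
First back edge: queue → web.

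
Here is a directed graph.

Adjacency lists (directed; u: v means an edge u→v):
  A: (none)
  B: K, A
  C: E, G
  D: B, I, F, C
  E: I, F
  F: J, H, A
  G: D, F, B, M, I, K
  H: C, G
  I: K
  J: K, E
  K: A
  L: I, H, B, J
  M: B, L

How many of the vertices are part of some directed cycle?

A vertex is on a directed cycle iff it belongs to a strongly connected component of size ≥ 2 (or has a self-loop).
The vertices on cycles are {C, D, E, F, G, H, J, L, M} — 9 in total.

9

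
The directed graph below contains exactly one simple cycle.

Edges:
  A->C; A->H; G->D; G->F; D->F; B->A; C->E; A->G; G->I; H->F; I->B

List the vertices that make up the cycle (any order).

A, B, G, I

DFS with gray/black marking from A:
A gray
  H gray
    F gray
    F black
  H black
  C gray
    E gray
    E black
  C black
  G gray
    I gray
      B gray
        B→A: A is gray → back edge
Back edge closes the cycle A → G → I → B → A; its vertices are {A, B, G, I}.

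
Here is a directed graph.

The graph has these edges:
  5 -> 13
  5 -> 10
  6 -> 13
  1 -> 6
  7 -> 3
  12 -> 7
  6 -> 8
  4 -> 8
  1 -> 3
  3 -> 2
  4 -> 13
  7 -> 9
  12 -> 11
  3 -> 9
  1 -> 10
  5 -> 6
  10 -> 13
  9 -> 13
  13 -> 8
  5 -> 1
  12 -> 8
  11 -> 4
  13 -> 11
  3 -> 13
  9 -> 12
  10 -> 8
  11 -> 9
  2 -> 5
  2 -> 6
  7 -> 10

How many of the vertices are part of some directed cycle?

A vertex is on a directed cycle iff it belongs to a strongly connected component of size ≥ 2 (or has a self-loop).
The vertices on cycles are {1, 2, 3, 4, 5, 6, 7, 9, 10, 11, 12, 13} — 12 in total.

12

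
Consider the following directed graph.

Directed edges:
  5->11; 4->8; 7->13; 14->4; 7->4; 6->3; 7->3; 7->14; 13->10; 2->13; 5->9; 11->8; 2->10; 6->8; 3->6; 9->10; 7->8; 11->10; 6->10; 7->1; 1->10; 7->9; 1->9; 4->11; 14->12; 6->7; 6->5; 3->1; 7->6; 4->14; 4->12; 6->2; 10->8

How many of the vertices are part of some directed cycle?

A vertex is on a directed cycle iff it belongs to a strongly connected component of size ≥ 2 (or has a self-loop).
The vertices on cycles are {3, 4, 6, 7, 14} — 5 in total.

5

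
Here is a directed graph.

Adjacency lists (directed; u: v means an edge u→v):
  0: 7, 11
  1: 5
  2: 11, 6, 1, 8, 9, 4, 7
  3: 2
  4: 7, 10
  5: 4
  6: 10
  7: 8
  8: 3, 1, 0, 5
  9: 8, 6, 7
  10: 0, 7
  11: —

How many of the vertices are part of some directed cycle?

A vertex is on a directed cycle iff it belongs to a strongly connected component of size ≥ 2 (or has a self-loop).
The vertices on cycles are {0, 1, 2, 3, 4, 5, 6, 7, 8, 9, 10} — 11 in total.

11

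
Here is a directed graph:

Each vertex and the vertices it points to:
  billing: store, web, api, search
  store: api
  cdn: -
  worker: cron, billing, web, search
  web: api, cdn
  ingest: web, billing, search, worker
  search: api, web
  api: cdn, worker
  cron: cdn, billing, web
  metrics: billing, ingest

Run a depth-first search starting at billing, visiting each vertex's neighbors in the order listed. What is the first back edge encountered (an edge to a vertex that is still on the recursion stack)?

cron->billing

DFS from billing (visiting each vertex's neighbors in the order listed); mark gray on enter, black on exit:
billing gray
  store gray
    api gray
      cdn gray
      cdn black
      worker gray
        cron gray
          cron→cdn: cdn black — skip
          cron→billing: billing is gray → back edge
First back edge: cron → billing.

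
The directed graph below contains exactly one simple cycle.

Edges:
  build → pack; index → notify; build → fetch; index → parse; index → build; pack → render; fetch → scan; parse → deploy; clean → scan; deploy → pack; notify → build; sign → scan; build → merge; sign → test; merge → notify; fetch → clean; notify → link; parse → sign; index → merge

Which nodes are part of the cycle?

build, merge, notify

DFS with gray/black marking from notify:
notify gray
  link gray
  link black
  build gray
    fetch gray
      clean gray
        scan gray
        scan black
      clean black
      fetch→scan: scan black — skip
    fetch black
    merge gray
      merge→notify: notify is gray → back edge
Back edge closes the cycle notify → build → merge → notify; its vertices are {build, merge, notify}.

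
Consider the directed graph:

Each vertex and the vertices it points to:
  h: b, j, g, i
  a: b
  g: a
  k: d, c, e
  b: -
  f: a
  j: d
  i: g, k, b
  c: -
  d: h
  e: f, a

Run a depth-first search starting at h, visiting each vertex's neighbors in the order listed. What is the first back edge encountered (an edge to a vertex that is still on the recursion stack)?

DFS from h (visiting each vertex's neighbors in the order listed); mark gray on enter, black on exit:
h gray
  b gray
  b black
  j gray
    d gray
      d→h: h is gray → back edge
First back edge: d → h.

d→h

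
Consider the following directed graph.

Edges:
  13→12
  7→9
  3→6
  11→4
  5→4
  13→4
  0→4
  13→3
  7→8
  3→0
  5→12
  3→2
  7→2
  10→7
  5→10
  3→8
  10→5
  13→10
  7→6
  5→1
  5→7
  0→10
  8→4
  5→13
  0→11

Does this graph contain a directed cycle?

DFS with white/gray/black marking, starting from 11:
11 gray
  4 gray
  4 black
11 black
0 gray
  0→11: 11 black — skip
  0→4: 4 black — skip
  10 gray
    5 gray
      13 gray
        13→4: 4 black — skip
        12 gray
        12 black
        3 gray
          6 gray
          6 black
          8 gray
            8→4: 4 black — skip
          8 black
          3→0: 0 is gray → back edge
Back edge found, so a cycle exists: 0 → 10 → 5 → 13 → 3 → 0.

Yes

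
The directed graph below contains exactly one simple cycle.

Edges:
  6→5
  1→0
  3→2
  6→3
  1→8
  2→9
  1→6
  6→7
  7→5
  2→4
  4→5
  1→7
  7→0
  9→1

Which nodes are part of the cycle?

1, 2, 3, 6, 9

DFS with gray/black marking from 3:
3 gray
  2 gray
    9 gray
      1 gray
        6 gray
          5 gray
          5 black
          7 gray
            0 gray
            0 black
            7→5: 5 black — skip
          7 black
          6→3: 3 is gray → back edge
Back edge closes the cycle 3 → 2 → 9 → 1 → 6 → 3; its vertices are {1, 2, 3, 6, 9}.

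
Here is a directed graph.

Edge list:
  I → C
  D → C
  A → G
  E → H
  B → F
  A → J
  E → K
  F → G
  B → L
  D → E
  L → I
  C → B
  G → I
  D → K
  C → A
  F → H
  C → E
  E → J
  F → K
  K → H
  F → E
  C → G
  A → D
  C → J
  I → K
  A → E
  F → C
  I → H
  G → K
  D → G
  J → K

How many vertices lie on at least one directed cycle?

8

A vertex is on a directed cycle iff it belongs to a strongly connected component of size ≥ 2 (or has a self-loop).
The vertices on cycles are {A, B, C, D, F, G, I, L} — 8 in total.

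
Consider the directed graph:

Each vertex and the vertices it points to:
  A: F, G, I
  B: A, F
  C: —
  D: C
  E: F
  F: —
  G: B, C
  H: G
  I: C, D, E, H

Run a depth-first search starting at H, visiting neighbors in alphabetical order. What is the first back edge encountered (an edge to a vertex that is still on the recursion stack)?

DFS from H (visiting neighbors in alphabetical order); mark gray on enter, black on exit:
H gray
  G gray
    B gray
      A gray
        F gray
        F black
        A→G: G is gray → back edge
First back edge: A → G.

A→G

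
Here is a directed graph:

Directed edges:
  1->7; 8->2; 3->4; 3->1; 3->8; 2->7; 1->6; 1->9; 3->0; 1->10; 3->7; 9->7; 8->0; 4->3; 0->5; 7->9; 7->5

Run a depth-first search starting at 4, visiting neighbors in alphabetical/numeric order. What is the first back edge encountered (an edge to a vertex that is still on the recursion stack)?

9→7

DFS from 4 (visiting neighbors in alphabetical/numeric order); mark gray on enter, black on exit:
4 gray
  3 gray
    0 gray
      5 gray
      5 black
    0 black
    1 gray
      6 gray
      6 black
      7 gray
        7→5: 5 black — skip
        9 gray
          9→7: 7 is gray → back edge
First back edge: 9 → 7.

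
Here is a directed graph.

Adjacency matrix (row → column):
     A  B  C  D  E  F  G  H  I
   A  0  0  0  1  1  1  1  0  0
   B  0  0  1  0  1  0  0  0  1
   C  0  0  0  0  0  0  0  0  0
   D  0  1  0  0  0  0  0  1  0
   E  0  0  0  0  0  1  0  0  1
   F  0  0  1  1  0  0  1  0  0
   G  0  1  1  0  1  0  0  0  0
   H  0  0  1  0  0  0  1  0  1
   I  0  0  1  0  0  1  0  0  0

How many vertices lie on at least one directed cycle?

7

A vertex is on a directed cycle iff it belongs to a strongly connected component of size ≥ 2 (or has a self-loop).
The vertices on cycles are {B, D, E, F, G, H, I} — 7 in total.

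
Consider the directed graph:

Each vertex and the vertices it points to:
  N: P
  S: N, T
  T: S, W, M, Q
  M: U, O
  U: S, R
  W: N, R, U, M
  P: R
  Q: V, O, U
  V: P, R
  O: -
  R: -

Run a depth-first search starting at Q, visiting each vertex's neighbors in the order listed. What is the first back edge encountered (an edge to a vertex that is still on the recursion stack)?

DFS from Q (visiting each vertex's neighbors in the order listed); mark gray on enter, black on exit:
Q gray
  V gray
    P gray
      R gray
      R black
    P black
    V→R: R black — skip
  V black
  O gray
  O black
  U gray
    S gray
      N gray
        N→P: P black — skip
      N black
      T gray
        T→S: S is gray → back edge
First back edge: T → S.

T→S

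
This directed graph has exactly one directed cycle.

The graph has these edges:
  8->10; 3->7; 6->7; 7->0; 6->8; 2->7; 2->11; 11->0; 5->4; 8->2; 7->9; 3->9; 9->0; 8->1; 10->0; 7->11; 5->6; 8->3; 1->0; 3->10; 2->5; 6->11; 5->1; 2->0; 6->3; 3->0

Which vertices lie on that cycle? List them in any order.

2, 5, 6, 8

DFS with gray/black marking from 5:
5 gray
  4 gray
  4 black
  1 gray
    0 gray
    0 black
  1 black
  6 gray
    8 gray
      10 gray
        10→0: 0 black — skip
      10 black
      8→1: 1 black — skip
      2 gray
        2→0: 0 black — skip
        7 gray
          11 gray
            11→0: 0 black — skip
          11 black
          9 gray
            9→0: 0 black — skip
          9 black
          7→0: 0 black — skip
        7 black
        2→5: 5 is gray → back edge
Back edge closes the cycle 5 → 6 → 8 → 2 → 5; its vertices are {2, 5, 6, 8}.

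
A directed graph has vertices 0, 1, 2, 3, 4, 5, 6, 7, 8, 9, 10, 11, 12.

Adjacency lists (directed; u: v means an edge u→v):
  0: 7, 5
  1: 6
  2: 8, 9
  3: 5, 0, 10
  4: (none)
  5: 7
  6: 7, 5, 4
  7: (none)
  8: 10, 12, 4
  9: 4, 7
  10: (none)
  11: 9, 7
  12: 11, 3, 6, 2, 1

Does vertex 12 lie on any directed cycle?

Yes

12 is on a cycle iff 12 can reach itself via ≥1 edge.
12 → 2 → 8 → 12 — yes.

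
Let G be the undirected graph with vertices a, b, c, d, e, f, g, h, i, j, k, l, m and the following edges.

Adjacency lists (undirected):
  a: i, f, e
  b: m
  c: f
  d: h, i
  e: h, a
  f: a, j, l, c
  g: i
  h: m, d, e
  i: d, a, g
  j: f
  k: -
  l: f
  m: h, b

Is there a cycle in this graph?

DFS, tracking each vertex's parent; an edge to a visited non-parent vertex closes a cycle.
Start from l:
visit l (parent –)
  visit f (parent l)
    visit a (parent f)
      visit i (parent a)
        visit d (parent i)
          visit h (parent d)
            visit m (parent h)
              m–h: parent, skip
              visit b (parent m)
                b–m: parent, skip
            h–d: parent, skip
            visit e (parent h)
              e–h: parent, skip
              e–a: a visited and ≠ parent → cycle
Cycle: a – i – d – h – e – a.

Yes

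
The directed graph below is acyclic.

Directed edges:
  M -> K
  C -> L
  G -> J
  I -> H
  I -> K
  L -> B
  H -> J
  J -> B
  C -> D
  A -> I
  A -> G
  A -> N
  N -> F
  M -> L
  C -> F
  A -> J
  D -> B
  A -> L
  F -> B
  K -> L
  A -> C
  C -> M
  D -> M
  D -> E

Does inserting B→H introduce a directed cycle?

Yes

Adding B→H creates a cycle iff H can already reach B.
Path from H: H → J → B.
So H → … → B → H is a cycle.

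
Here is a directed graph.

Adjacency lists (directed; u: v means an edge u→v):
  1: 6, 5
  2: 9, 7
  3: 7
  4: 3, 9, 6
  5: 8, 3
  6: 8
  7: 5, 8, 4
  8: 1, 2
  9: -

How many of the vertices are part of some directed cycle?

A vertex is on a directed cycle iff it belongs to a strongly connected component of size ≥ 2 (or has a self-loop).
The vertices on cycles are {1, 2, 3, 4, 5, 6, 7, 8} — 8 in total.

8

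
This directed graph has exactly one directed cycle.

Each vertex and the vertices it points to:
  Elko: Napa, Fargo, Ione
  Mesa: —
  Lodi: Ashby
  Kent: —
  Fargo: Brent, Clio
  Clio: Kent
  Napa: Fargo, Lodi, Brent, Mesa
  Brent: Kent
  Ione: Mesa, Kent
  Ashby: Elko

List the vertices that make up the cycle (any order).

DFS with gray/black marking from Elko:
Elko gray
  Napa gray
    Fargo gray
      Brent gray
        Kent gray
        Kent black
      Brent black
      Clio gray
        Clio→Kent: Kent black — skip
      Clio black
    Fargo black
    Lodi gray
      Ashby gray
        Ashby→Elko: Elko is gray → back edge
Back edge closes the cycle Elko → Napa → Lodi → Ashby → Elko; its vertices are {Elko, Lodi, Napa, Ashby}.

Elko, Lodi, Napa, Ashby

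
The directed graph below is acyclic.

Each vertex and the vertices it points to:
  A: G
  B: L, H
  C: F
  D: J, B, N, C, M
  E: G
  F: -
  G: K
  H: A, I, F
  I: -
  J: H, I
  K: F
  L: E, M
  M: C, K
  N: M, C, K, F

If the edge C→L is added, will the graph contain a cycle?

Yes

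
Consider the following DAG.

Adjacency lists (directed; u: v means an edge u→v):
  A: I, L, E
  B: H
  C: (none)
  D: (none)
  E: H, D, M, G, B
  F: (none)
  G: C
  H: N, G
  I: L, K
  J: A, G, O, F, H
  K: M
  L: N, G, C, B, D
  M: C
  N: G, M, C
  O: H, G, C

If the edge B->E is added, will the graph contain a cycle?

Yes

Adding B→E creates a cycle iff E can already reach B.
Path from E: E → B.
So E → … → B → E is a cycle.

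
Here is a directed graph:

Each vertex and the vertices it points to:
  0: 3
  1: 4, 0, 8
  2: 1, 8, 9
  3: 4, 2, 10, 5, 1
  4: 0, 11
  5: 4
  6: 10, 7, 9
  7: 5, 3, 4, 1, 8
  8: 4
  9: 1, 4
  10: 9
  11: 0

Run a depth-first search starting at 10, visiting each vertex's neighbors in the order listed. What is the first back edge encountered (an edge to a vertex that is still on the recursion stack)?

DFS from 10 (visiting each vertex's neighbors in the order listed); mark gray on enter, black on exit:
10 gray
  9 gray
    1 gray
      4 gray
        0 gray
          3 gray
            3→4: 4 is gray → back edge
First back edge: 3 → 4.

3→4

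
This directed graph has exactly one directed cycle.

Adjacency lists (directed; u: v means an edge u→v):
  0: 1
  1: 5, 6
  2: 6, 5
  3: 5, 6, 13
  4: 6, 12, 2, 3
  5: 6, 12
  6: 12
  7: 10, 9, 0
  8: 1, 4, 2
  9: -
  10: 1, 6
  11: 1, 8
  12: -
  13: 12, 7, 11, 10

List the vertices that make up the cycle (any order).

DFS with gray/black marking from 13:
13 gray
  12 gray
  12 black
  7 gray
    10 gray
      1 gray
        5 gray
          6 gray
            6→12: 12 black — skip
          6 black
          5→12: 12 black — skip
        5 black
        1→6: 6 black — skip
      1 black
      10→6: 6 black — skip
    10 black
    9 gray
    9 black
    0 gray
      0→1: 1 black — skip
    0 black
  7 black
  11 gray
    11→1: 1 black — skip
    8 gray
      8→1: 1 black — skip
      4 gray
        4→6: 6 black — skip
        4→12: 12 black — skip
        2 gray
          2→6: 6 black — skip
          2→5: 5 black — skip
        2 black
        3 gray
          3→5: 5 black — skip
          3→6: 6 black — skip
          3→13: 13 is gray → back edge
Back edge closes the cycle 13 → 11 → 8 → 4 → 3 → 13; its vertices are {3, 4, 8, 11, 13}.

3, 4, 8, 11, 13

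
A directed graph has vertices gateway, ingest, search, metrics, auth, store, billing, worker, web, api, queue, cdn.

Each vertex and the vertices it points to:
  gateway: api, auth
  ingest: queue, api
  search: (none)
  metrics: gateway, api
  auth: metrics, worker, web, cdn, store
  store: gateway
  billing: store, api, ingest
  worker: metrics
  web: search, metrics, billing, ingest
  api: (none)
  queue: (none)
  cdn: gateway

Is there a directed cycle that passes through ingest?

ingest lies on a cycle iff there is a path from ingest back to itself.
Exploring from ingest, it never reaches itself; equivalently, its strongly connected component is a singleton.

No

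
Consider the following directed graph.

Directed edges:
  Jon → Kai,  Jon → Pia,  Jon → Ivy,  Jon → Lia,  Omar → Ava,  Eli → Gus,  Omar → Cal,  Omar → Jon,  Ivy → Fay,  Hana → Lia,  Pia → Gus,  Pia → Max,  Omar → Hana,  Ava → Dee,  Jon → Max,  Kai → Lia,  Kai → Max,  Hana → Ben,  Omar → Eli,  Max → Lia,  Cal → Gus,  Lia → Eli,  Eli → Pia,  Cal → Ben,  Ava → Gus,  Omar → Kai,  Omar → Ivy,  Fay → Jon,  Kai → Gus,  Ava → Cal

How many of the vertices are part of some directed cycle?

7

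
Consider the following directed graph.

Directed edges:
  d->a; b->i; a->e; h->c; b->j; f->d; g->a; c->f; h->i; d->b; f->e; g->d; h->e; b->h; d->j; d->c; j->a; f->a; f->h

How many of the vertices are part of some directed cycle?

5

A vertex is on a directed cycle iff it belongs to a strongly connected component of size ≥ 2 (or has a self-loop).
The vertices on cycles are {b, c, d, f, h} — 5 in total.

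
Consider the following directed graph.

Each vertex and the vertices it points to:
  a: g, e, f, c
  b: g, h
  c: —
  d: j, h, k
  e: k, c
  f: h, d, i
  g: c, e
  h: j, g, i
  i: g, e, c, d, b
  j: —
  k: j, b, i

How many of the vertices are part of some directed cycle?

7

A vertex is on a directed cycle iff it belongs to a strongly connected component of size ≥ 2 (or has a self-loop).
The vertices on cycles are {b, d, e, g, h, i, k} — 7 in total.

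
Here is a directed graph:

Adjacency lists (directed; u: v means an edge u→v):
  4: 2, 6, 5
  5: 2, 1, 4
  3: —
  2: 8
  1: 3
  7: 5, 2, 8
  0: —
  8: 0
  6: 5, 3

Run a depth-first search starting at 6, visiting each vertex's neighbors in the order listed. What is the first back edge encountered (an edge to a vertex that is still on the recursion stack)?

4→6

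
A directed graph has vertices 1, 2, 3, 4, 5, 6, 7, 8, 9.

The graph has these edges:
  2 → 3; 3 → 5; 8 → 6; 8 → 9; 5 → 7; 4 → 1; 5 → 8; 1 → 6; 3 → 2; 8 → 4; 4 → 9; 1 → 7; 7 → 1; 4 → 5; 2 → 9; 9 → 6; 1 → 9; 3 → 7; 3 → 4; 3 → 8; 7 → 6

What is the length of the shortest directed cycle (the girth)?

For each vertex v, BFS finds the shortest path from v back to v.
The shortest such closed walk is 3 → 2 → 3, length 2.

2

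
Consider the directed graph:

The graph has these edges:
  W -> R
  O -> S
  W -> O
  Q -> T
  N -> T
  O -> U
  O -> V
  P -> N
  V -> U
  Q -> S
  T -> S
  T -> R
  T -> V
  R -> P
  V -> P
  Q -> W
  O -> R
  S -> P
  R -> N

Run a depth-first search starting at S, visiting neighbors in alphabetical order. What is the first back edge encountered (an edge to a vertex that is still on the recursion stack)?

DFS from S (visiting neighbors in alphabetical order); mark gray on enter, black on exit:
S gray
  P gray
    N gray
      T gray
        R gray
          R→N: N is gray → back edge
First back edge: R → N.

R->N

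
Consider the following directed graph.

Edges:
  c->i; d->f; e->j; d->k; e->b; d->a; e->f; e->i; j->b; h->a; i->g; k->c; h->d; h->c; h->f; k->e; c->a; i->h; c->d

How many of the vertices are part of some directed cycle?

6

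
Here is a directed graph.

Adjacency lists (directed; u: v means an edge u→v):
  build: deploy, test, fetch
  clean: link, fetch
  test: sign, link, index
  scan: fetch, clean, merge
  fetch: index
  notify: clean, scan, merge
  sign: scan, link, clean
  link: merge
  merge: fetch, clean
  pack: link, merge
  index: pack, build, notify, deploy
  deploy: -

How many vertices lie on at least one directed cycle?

11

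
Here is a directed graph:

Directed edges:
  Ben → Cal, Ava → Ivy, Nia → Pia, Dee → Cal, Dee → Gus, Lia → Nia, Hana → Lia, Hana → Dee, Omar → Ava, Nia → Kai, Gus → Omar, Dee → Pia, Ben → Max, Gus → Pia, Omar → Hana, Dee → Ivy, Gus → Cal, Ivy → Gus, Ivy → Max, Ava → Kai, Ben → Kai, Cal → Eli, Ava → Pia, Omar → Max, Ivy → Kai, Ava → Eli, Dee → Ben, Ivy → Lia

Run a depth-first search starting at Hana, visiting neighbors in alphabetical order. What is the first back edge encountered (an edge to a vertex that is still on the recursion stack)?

Ivy->Gus

DFS from Hana (visiting neighbors in alphabetical order); mark gray on enter, black on exit:
Hana gray
  Dee gray
    Ben gray
      Cal gray
        Eli gray
        Eli black
      Cal black
      Kai gray
      Kai black
      Max gray
      Max black
    Ben black
    Dee→Cal: Cal black — skip
    Gus gray
      Gus→Cal: Cal black — skip
      Omar gray
        Ava gray
          Ava→Eli: Eli black — skip
          Ivy gray
            Ivy→Gus: Gus is gray → back edge
First back edge: Ivy → Gus.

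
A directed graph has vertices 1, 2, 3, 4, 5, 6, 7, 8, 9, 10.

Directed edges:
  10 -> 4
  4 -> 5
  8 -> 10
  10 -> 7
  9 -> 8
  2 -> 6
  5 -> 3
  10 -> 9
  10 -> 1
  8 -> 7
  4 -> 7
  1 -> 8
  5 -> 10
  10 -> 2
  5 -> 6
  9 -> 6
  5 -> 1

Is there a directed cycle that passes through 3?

No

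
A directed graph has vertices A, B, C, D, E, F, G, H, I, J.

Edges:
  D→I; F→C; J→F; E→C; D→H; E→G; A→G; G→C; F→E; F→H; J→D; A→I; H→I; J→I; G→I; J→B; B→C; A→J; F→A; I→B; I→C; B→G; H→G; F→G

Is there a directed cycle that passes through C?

C lies on a cycle iff there is a path from C back to itself.
Exploring from C, it never reaches itself; equivalently, its strongly connected component is a singleton.

No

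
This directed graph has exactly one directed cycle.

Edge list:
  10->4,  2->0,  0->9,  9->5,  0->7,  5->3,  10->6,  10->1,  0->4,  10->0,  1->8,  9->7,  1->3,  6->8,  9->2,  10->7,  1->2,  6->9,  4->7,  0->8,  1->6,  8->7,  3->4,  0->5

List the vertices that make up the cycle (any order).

DFS with gray/black marking from 2:
2 gray
  0 gray
    4 gray
      7 gray
      7 black
    4 black
    5 gray
      3 gray
        3→4: 4 black — skip
      3 black
    5 black
    9 gray
      9→2: 2 is gray → back edge
Back edge closes the cycle 2 → 0 → 9 → 2; its vertices are {0, 2, 9}.

0, 2, 9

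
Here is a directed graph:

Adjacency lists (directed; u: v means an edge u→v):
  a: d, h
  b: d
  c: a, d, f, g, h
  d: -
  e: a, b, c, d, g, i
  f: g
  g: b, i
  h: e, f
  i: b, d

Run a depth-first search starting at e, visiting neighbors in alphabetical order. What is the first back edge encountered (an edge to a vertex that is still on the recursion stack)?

DFS from e (visiting neighbors in alphabetical order); mark gray on enter, black on exit:
e gray
  a gray
    d gray
    d black
    h gray
      h→e: e is gray → back edge
First back edge: h → e.

h->e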